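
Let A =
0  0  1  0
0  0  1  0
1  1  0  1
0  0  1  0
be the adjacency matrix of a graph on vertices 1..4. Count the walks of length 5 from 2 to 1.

The number of length-5 walks from vertex 2 to vertex 1 is entry (2,1) of A⁵, where A is the adjacency matrix.
A² = [[1, 1, 0, 1], [1, 1, 0, 1], [0, 0, 3, 0], [1, 1, 0, 1]]
A³ = [[0, 0, 3, 0], [0, 0, 3, 0], [3, 3, 0, 3], [0, 0, 3, 0]]
A⁴ = [[3, 3, 0, 3], [3, 3, 0, 3], [0, 0, 9, 0], [3, 3, 0, 3]]
A⁵ = [[0, 0, 9, 0], [0, 0, 9, 0], [9, 9, 0, 9], [0, 0, 9, 0]]

0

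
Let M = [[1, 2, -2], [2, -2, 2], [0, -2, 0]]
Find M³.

[[9, 2, -6], [6, 4, 12], [4, -8, 16]]

M² = [[5, 2, 2], [-2, 4, -8], [-4, 4, -4]]
M³ = [[9, 2, -6], [6, 4, 12], [4, -8, 16]]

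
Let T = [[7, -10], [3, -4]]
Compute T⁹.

tr T = 3 and det T = 2, so the characteristic polynomial is λ² − (3)λ + (2) with roots 2 and 1.
Eigenvectors give P = [[2, -5], [1, -3]] with P⁻¹ = [[3, -5], [1, -2]], and T = P·diag(2, 1)·P⁻¹.
Then T⁹ = P·diag(512, 1)·P⁻¹ = [[1024, -5], [512, -3]] · [[3, -5], [1, -2]] = [[3067, -5110], [1533, -2554]].

[[3067, -5110], [1533, -2554]]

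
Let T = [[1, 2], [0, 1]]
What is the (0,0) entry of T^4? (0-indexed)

1

T = I + N where N = [[0, 2], [0, 0]] is strictly upper-triangular, so N^2 = 0.
(I + N)^4 = I + 4·N = [[1, 8], [0, 1]].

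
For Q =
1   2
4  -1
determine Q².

[[9, 0], [0, 9]]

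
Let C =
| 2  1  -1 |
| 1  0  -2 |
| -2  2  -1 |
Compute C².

[[7, 0, -3], [6, -3, 1], [0, -4, -1]]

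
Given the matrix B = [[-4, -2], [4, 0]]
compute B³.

B² = [[8, 8], [-16, -8]]
B³ = [[0, -16], [32, 32]]

[[0, -16], [32, 32]]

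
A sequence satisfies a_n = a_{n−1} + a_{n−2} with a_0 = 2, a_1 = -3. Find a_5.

-9

With companion matrix M = [[1, 1], [1, 0]], [a_n, a_{n−1}]ᵀ = M·[a_{n−1}, a_{n−2}]ᵀ, so [a_5, a_4]ᵀ = M⁴·[a_1, a_0]ᵀ.
M⁴ = [[5, 3], [3, 2]], giving [a_5, a_4]ᵀ = [[-9], [-5]].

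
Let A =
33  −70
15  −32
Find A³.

[[237, −490], [105, −218]]

tr A = 1 and det A = −6, so the characteristic polynomial is λ² − (1)λ + (−6) with roots 3 and −2.
Eigenvectors give P = [[7, 2], [3, 1]] with P⁻¹ = [[1, −2], [−3, 7]], and A = P·diag(3, −2)·P⁻¹.
Then A³ = P·diag(27, −8)·P⁻¹ = [[189, −16], [81, −8]] · [[1, −2], [−3, 7]] = [[237, −490], [105, −218]].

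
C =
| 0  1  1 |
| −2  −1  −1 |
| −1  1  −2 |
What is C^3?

C^2 = [[−3, 0, −3], [3, −2, 1], [0, −4, 2]]
C^3 = [[3, −6, 3], [3, 6, 3], [6, 6, 0]]

[[3, −6, 3], [3, 6, 3], [6, 6, 0]]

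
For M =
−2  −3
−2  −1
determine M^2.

[[10, 9], [6, 7]]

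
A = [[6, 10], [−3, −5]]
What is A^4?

[[6, 10], [−3, −5]]

A² = A (a projection; rank 1, trace 1), so A^4 = A.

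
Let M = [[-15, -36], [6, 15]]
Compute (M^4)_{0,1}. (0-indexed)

0

tr M = 0 and det M = -9, so the characteristic polynomial is λ² − (0)λ + (-9) with roots 3 and -3.
Eigenvectors give P = [[-2, 3], [1, -1]] with P⁻¹ = [[1, 3], [1, 2]], and M = P·diag(3, -3)·P⁻¹.
Then M^4 = P·diag(81, 81)·P⁻¹ = [[-162, 243], [81, -81]] · [[1, 3], [1, 2]] = [[81, 0], [0, 81]].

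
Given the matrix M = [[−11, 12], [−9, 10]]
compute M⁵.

tr M = −1 and det M = −2, so the characteristic polynomial is λ² − (−1)λ + (−2) with roots 1 and −2.
Eigenvectors give P = [[1, 4], [1, 3]] with P⁻¹ = [[−3, 4], [1, −1]], and M = P·diag(1, −2)·P⁻¹.
Then M⁵ = P·diag(1, −32)·P⁻¹ = [[1, −128], [1, −96]] · [[−3, 4], [1, −1]] = [[−131, 132], [−99, 100]].

[[−131, 132], [−99, 100]]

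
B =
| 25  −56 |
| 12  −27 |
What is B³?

[[169, −392], [84, −195]]

tr B = −2 and det B = −3, so the characteristic polynomial is λ² − (−2)λ + (−3) with roots −3 and 1.
Eigenvectors give P = [[−2, −7], [−1, −3]] with P⁻¹ = [[3, −7], [−1, 2]], and B = P·diag(−3, 1)·P⁻¹.
Then B³ = P·diag(−27, 1)·P⁻¹ = [[54, −7], [27, −3]] · [[3, −7], [−1, 2]] = [[169, −392], [84, −195]].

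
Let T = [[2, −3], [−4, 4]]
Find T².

[[16, −18], [−24, 28]]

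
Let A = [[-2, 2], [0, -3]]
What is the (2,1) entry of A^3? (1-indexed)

A^2 = [[4, -10], [0, 9]]
A^3 = [[-8, 38], [0, -27]]

0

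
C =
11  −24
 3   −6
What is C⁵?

tr C = 5 and det C = 6, so the characteristic polynomial is λ² − (5)λ + (6) with roots 3 and 2.
Eigenvectors give P = [[−3, 8], [−1, 3]] with P⁻¹ = [[−3, 8], [−1, 3]], and C = P·diag(3, 2)·P⁻¹.
Then C⁵ = P·diag(243, 32)·P⁻¹ = [[−729, 256], [−243, 96]] · [[−3, 8], [−1, 3]] = [[1931, −5064], [633, −1656]].

[[1931, −5064], [633, −1656]]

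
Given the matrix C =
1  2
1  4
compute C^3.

[[13, 46], [23, 82]]

C^2 = [[3, 10], [5, 18]]
C^3 = [[13, 46], [23, 82]]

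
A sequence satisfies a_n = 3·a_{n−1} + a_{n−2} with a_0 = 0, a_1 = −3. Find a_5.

−327

With companion matrix Q = [[3, 1], [1, 0]], [a_n, a_{n−1}]ᵀ = Q·[a_{n−1}, a_{n−2}]ᵀ, so [a_5, a_4]ᵀ = Q⁴·[a_1, a_0]ᵀ.
Q⁴ = [[109, 33], [33, 10]], giving [a_5, a_4]ᵀ = [[−327], [−99]].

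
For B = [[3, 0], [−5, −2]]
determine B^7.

tr B = 1 and det B = −6, so the characteristic polynomial is λ² − (1)λ + (−6) with roots −2 and 3.
Eigenvectors give P = [[0, 1], [−1, −1]] with P⁻¹ = [[−1, −1], [1, 0]], and B = P·diag(−2, 3)·P⁻¹.
Then B^7 = P·diag(−128, 2187)·P⁻¹ = [[0, 2187], [128, −2187]] · [[−1, −1], [1, 0]] = [[2187, 0], [−2315, −128]].

[[2187, 0], [−2315, −128]]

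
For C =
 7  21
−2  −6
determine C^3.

[[7, 21], [−2, −6]]

C² = C (a projection; rank 1, trace 1), so C^3 = C.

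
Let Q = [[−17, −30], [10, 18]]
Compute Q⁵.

[[−857, −1650], [550, 1068]]

tr Q = 1 and det Q = −6, so the characteristic polynomial is λ² − (1)λ + (−6) with roots 3 and −2.
Eigenvectors give P = [[−3, −2], [2, 1]] with P⁻¹ = [[1, 2], [−2, −3]], and Q = P·diag(3, −2)·P⁻¹.
Then Q⁵ = P·diag(243, −32)·P⁻¹ = [[−729, 64], [486, −32]] · [[1, 2], [−2, −3]] = [[−857, −1650], [550, 1068]].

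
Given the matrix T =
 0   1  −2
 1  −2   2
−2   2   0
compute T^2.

[[5, −6, 2], [−6, 9, −6], [2, −6, 8]]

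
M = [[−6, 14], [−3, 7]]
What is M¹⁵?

[[−6, 14], [−3, 7]]

M² = M (a projection; rank 1, trace 1), so M¹⁵ = M.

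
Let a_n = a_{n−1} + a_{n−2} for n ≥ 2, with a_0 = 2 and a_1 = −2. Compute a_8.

−16

With companion matrix B = [[1, 1], [1, 0]], [a_n, a_{n−1}]ᵀ = B·[a_{n−1}, a_{n−2}]ᵀ, so [a_8, a_7]ᵀ = B^7·[a_1, a_0]ᵀ.
B^7 = [[21, 13], [13, 8]], giving [a_8, a_7]ᵀ = [[−16], [−10]].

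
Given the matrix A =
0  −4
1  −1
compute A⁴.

[[12, −28], [7, 5]]

A² = [[−4, 4], [−1, −3]]
A³ = [[4, 12], [−3, 7]]
A⁴ = [[12, −28], [7, 5]]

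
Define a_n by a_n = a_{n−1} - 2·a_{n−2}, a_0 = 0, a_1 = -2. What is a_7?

With companion matrix C = [[1, -2], [1, 0]], [a_n, a_{n−1}]ᵀ = C·[a_{n−1}, a_{n−2}]ᵀ, so [a_7, a_6]ᵀ = C^6·[a_1, a_0]ᵀ.
C^6 = [[7, -10], [5, 2]], giving [a_7, a_6]ᵀ = [[-14], [-10]].

-14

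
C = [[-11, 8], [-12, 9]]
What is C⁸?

tr C = -2 and det C = -3, so the characteristic polynomial is λ² − (-2)λ + (-3) with roots 1 and -3.
Eigenvectors give P = [[-2, 1], [-3, 1]] with P⁻¹ = [[1, -1], [3, -2]], and C = P·diag(1, -3)·P⁻¹.
Then C⁸ = P·diag(1, 6561)·P⁻¹ = [[-2, 6561], [-3, 6561]] · [[1, -1], [3, -2]] = [[19681, -13120], [19680, -13119]].

[[19681, -13120], [19680, -13119]]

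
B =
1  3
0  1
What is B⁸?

B = I + N where N = [[0, 3], [0, 0]] is strictly upper-triangular, so N² = 0.
(I + N)⁸ = I + 8·N = [[1, 24], [0, 1]].

[[1, 24], [0, 1]]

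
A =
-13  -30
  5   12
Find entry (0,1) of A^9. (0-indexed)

-121170

tr A = -1 and det A = -6, so the characteristic polynomial is λ² − (-1)λ + (-6) with roots 2 and -3.
Eigenvectors give P = [[2, 3], [-1, -1]] with P⁻¹ = [[-1, -3], [1, 2]], and A = P·diag(2, -3)·P⁻¹.
Then A^9 = P·diag(512, -19683)·P⁻¹ = [[1024, -59049], [-512, 19683]] · [[-1, -3], [1, 2]] = [[-60073, -121170], [20195, 40902]].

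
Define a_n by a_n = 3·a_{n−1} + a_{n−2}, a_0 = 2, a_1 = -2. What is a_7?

With companion matrix T = [[3, 1], [1, 0]], [a_n, a_{n−1}]ᵀ = T·[a_{n−1}, a_{n−2}]ᵀ, so [a_7, a_6]ᵀ = T^6·[a_1, a_0]ᵀ.
T^6 = [[1189, 360], [360, 109]], giving [a_7, a_6]ᵀ = [[-1658], [-502]].

-1658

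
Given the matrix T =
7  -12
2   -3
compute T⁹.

tr T = 4 and det T = 3, so the characteristic polynomial is λ² − (4)λ + (3) with roots 3 and 1.
Eigenvectors give P = [[3, 2], [1, 1]] with P⁻¹ = [[1, -2], [-1, 3]], and T = P·diag(3, 1)·P⁻¹.
Then T⁹ = P·diag(19683, 1)·P⁻¹ = [[59049, 2], [19683, 1]] · [[1, -2], [-1, 3]] = [[59047, -118092], [19682, -39363]].

[[59047, -118092], [19682, -39363]]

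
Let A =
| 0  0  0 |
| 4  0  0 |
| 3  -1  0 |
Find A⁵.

A is strictly triangular, hence nilpotent: A³ = 0, so A⁵ = 0.

[[0, 0, 0], [0, 0, 0], [0, 0, 0]]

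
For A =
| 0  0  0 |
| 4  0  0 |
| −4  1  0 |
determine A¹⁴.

A is strictly triangular, hence nilpotent: A³ = 0, so A¹⁴ = 0.

[[0, 0, 0], [0, 0, 0], [0, 0, 0]]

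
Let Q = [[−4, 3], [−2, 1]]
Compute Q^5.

tr Q = −3 and det Q = 2, so the characteristic polynomial is λ² − (−3)λ + (2) with roots −1 and −2.
Eigenvectors give P = [[1, 3], [1, 2]] with P⁻¹ = [[−2, 3], [1, −1]], and Q = P·diag(−1, −2)·P⁻¹.
Then Q^5 = P·diag(−1, −32)·P⁻¹ = [[−1, −96], [−1, −64]] · [[−2, 3], [1, −1]] = [[−94, 93], [−62, 61]].

[[−94, 93], [−62, 61]]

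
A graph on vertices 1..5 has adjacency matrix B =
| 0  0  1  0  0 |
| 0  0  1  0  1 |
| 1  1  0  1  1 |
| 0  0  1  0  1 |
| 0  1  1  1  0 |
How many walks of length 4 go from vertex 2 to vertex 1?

6

The number of length-4 walks from vertex 2 to vertex 1 is entry (2,1) of B⁴, where B is the adjacency matrix.
B² = [[1, 1, 0, 1, 1], [1, 2, 1, 2, 1], [0, 1, 4, 1, 2], [1, 2, 1, 2, 1], [1, 1, 2, 1, 3]]
B³ = [[0, 1, 4, 1, 2], [1, 2, 6, 2, 5], [4, 6, 4, 6, 6], [1, 2, 6, 2, 5], [2, 5, 6, 5, 4]]
B⁴ = [[4, 6, 4, 6, 6], [6, 11, 10, 11, 10], [4, 10, 22, 10, 16], [6, 11, 10, 11, 10], [6, 10, 16, 10, 16]]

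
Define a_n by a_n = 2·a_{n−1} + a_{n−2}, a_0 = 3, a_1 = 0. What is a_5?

36

With companion matrix T = [[2, 1], [1, 0]], [a_n, a_{n−1}]ᵀ = T·[a_{n−1}, a_{n−2}]ᵀ, so [a_5, a_4]ᵀ = T^4·[a_1, a_0]ᵀ.
T^4 = [[29, 12], [12, 5]], giving [a_5, a_4]ᵀ = [[36], [15]].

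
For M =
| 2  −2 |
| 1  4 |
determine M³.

M² = [[2, −12], [6, 14]]
M³ = [[−8, −52], [26, 44]]

[[−8, −52], [26, 44]]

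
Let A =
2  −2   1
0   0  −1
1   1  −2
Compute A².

[[5, −3, 2], [−1, −1, 2], [0, −4, 4]]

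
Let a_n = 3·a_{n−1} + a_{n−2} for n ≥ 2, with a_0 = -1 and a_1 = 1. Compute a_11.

With companion matrix T = [[3, 1], [1, 0]], [a_n, a_{n−1}]ᵀ = T·[a_{n−1}, a_{n−2}]ᵀ, so [a_11, a_10]ᵀ = T^10·[a_1, a_0]ᵀ.
T^10 = [[141481, 42837], [42837, 12970]], giving [a_11, a_10]ᵀ = [[98644], [29867]].

98644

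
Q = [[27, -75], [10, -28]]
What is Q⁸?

[[-31269, 94575], [-12610, 38086]]

tr Q = -1 and det Q = -6, so the characteristic polynomial is λ² − (-1)λ + (-6) with roots -3 and 2.
Eigenvectors give P = [[-5, 3], [-2, 1]] with P⁻¹ = [[1, -3], [2, -5]], and Q = P·diag(-3, 2)·P⁻¹.
Then Q⁸ = P·diag(6561, 256)·P⁻¹ = [[-32805, 768], [-13122, 256]] · [[1, -3], [2, -5]] = [[-31269, 94575], [-12610, 38086]].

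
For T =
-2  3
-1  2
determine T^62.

[[1, 0], [0, 1]]

T² = I (check: tr T = 0 and det T = -1), so T^62 = I since 62 is even.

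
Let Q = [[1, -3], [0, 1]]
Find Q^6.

Q = I + N where N = [[0, -3], [0, 0]] is strictly upper-triangular, so N^2 = 0.
(I + N)^6 = I + 6·N = [[1, -18], [0, 1]].

[[1, -18], [0, 1]]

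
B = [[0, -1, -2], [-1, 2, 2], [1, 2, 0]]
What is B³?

B² = [[-1, -6, -2], [0, 9, 6], [-2, 3, 2]]
B³ = [[4, -15, -10], [-3, 30, 18], [-1, 12, 10]]

[[4, -15, -10], [-3, 30, 18], [-1, 12, 10]]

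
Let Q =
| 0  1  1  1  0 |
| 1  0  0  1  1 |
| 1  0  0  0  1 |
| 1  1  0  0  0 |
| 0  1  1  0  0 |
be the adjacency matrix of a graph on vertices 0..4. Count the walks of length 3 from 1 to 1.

2

The number of length-3 walks from vertex 1 to vertex 1 is entry (1,1) of Q³, where Q is the adjacency matrix.
Q² = [[3, 1, 0, 1, 2], [1, 3, 2, 1, 0], [0, 2, 2, 1, 0], [1, 1, 1, 2, 1], [2, 0, 0, 1, 2]]
Q³ = [[2, 6, 5, 4, 1], [6, 2, 1, 4, 5], [5, 1, 0, 2, 4], [4, 4, 2, 2, 2], [1, 5, 4, 2, 0]]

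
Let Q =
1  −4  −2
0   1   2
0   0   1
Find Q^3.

[[1, −12, −30], [0, 1, 6], [0, 0, 1]]

Q = I + N where N = [[0, −4, −2], [0, 0, 2], [0, 0, 0]] is strictly upper-triangular, so N^3 = 0.
(I + N)^3 = I + 3·N + 3·N^2 = [[1, −12, −30], [0, 1, 6], [0, 0, 1]].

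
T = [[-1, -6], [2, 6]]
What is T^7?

[[-6049, -12354], [4118, 8364]]

tr T = 5 and det T = 6, so the characteristic polynomial is λ² − (5)λ + (6) with roots 2 and 3.
Eigenvectors give P = [[2, 3], [-1, -2]] with P⁻¹ = [[2, 3], [-1, -2]], and T = P·diag(2, 3)·P⁻¹.
Then T^7 = P·diag(128, 2187)·P⁻¹ = [[256, 6561], [-128, -4374]] · [[2, 3], [-1, -2]] = [[-6049, -12354], [4118, 8364]].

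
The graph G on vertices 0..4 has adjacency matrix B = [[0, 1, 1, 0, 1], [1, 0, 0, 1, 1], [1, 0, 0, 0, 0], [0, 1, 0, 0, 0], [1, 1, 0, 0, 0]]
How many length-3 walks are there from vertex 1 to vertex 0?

The number of length-3 walks from vertex 1 to vertex 0 is entry (1,0) of B³, where B is the adjacency matrix.
B² = [[3, 1, 0, 1, 1], [1, 3, 1, 0, 1], [0, 1, 1, 0, 1], [1, 0, 0, 1, 1], [1, 1, 1, 1, 2]]
B³ = [[2, 5, 3, 1, 4], [5, 2, 1, 3, 4], [3, 1, 0, 1, 1], [1, 3, 1, 0, 1], [4, 4, 1, 1, 2]]

5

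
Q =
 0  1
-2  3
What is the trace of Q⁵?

tr Q = 3 and det Q = 2, so the characteristic polynomial is λ² − (3)λ + (2) with roots 2 and 1.
Eigenvectors give P = [[1, 1], [2, 1]] with P⁻¹ = [[-1, 1], [2, -1]], and Q = P·diag(2, 1)·P⁻¹.
Then Q⁵ = P·diag(32, 1)·P⁻¹ = [[32, 1], [64, 1]] · [[-1, 1], [2, -1]] = [[-30, 31], [-62, 63]].

33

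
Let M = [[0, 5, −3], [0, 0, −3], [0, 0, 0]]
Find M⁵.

[[0, 0, 0], [0, 0, 0], [0, 0, 0]]

M is strictly triangular, hence nilpotent: M³ = 0, so M⁵ = 0.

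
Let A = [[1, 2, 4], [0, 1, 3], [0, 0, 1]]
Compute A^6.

A = I + N where N = [[0, 2, 4], [0, 0, 3], [0, 0, 0]] is strictly upper-triangular, so N^3 = 0.
(I + N)^6 = I + 6·N + 15·N^2 = [[1, 12, 114], [0, 1, 18], [0, 0, 1]].

[[1, 12, 114], [0, 1, 18], [0, 0, 1]]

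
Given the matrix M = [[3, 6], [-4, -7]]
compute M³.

tr M = -4 and det M = 3, so the characteristic polynomial is λ² − (-4)λ + (3) with roots -3 and -1.
Eigenvectors give P = [[1, 3], [-1, -2]] with P⁻¹ = [[-2, -3], [1, 1]], and M = P·diag(-3, -1)·P⁻¹.
Then M³ = P·diag(-27, -1)·P⁻¹ = [[-27, -3], [27, 2]] · [[-2, -3], [1, 1]] = [[51, 78], [-52, -79]].

[[51, 78], [-52, -79]]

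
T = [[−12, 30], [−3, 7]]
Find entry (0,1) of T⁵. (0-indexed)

tr T = −5 and det T = 6, so the characteristic polynomial is λ² − (−5)λ + (6) with roots −3 and −2.
Eigenvectors give P = [[10, −3], [3, −1]] with P⁻¹ = [[1, −3], [3, −10]], and T = P·diag(−3, −2)·P⁻¹.
Then T⁵ = P·diag(−243, −32)·P⁻¹ = [[−2430, 96], [−729, 32]] · [[1, −3], [3, −10]] = [[−2142, 6330], [−633, 1867]].

6330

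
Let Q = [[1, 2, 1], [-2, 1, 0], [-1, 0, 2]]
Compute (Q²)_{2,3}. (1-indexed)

-2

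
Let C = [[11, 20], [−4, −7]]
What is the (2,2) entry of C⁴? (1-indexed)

tr C = 4 and det C = 3, so the characteristic polynomial is λ² − (4)λ + (3) with roots 3 and 1.
Eigenvectors give P = [[5, −2], [−2, 1]] with P⁻¹ = [[1, 2], [2, 5]], and C = P·diag(3, 1)·P⁻¹.
Then C⁴ = P·diag(81, 1)·P⁻¹ = [[405, −2], [−162, 1]] · [[1, 2], [2, 5]] = [[401, 800], [−160, −319]].

−319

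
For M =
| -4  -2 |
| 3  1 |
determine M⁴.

[[46, 30], [-45, -29]]

M² = [[10, 6], [-9, -5]]
M³ = [[-22, -14], [21, 13]]
M⁴ = [[46, 30], [-45, -29]]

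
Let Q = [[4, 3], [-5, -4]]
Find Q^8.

[[1, 0], [0, 1]]

Q² = I (check: tr Q = 0 and det Q = -1), so Q^8 = I since 8 is even.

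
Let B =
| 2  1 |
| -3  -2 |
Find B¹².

B² = I (check: tr B = 0 and det B = -1), so B¹² = I since 12 is even.

[[1, 0], [0, 1]]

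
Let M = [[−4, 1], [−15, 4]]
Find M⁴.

[[1, 0], [0, 1]]

M² = I (check: tr M = 0 and det M = −1), so M⁴ = I since 4 is even.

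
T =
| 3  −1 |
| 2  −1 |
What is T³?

[[17, −5], [10, −3]]

T² = [[7, −2], [4, −1]]
T³ = [[17, −5], [10, −3]]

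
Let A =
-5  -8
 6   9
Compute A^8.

tr A = 4 and det A = 3, so the characteristic polynomial is λ² − (4)λ + (3) with roots 1 and 3.
Eigenvectors give P = [[4, -1], [-3, 1]] with P⁻¹ = [[1, 1], [3, 4]], and A = P·diag(1, 3)·P⁻¹.
Then A^8 = P·diag(1, 6561)·P⁻¹ = [[4, -6561], [-3, 6561]] · [[1, 1], [3, 4]] = [[-19679, -26240], [19680, 26241]].

[[-19679, -26240], [19680, 26241]]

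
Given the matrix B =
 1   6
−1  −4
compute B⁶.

[[−125, −378], [63, 190]]

tr B = −3 and det B = 2, so the characteristic polynomial is λ² − (−3)λ + (2) with roots −2 and −1.
Eigenvectors give P = [[−2, 3], [1, −1]] with P⁻¹ = [[1, 3], [1, 2]], and B = P·diag(−2, −1)·P⁻¹.
Then B⁶ = P·diag(64, 1)·P⁻¹ = [[−128, 3], [64, −1]] · [[1, 3], [1, 2]] = [[−125, −378], [63, 190]].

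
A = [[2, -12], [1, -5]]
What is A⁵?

[[92, -372], [31, -125]]

tr A = -3 and det A = 2, so the characteristic polynomial is λ² − (-3)λ + (2) with roots -2 and -1.
Eigenvectors give P = [[3, 4], [1, 1]] with P⁻¹ = [[-1, 4], [1, -3]], and A = P·diag(-2, -1)·P⁻¹.
Then A⁵ = P·diag(-32, -1)·P⁻¹ = [[-96, -4], [-32, -1]] · [[-1, 4], [1, -3]] = [[92, -372], [31, -125]].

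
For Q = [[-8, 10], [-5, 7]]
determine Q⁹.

tr Q = -1 and det Q = -6, so the characteristic polynomial is λ² − (-1)λ + (-6) with roots 2 and -3.
Eigenvectors give P = [[-1, 2], [-1, 1]] with P⁻¹ = [[1, -2], [1, -1]], and Q = P·diag(2, -3)·P⁻¹.
Then Q⁹ = P·diag(512, -19683)·P⁻¹ = [[-512, -39366], [-512, -19683]] · [[1, -2], [1, -1]] = [[-39878, 40390], [-20195, 20707]].

[[-39878, 40390], [-20195, 20707]]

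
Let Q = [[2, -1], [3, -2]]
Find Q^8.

Q² = I (check: tr Q = 0 and det Q = -1), so Q^8 = I since 8 is even.

[[1, 0], [0, 1]]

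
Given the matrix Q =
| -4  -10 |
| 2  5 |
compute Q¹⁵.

[[-4, -10], [2, 5]]

Q² = Q (a projection; rank 1, trace 1), so Q¹⁵ = Q.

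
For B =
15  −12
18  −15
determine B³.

[[135, −108], [162, −135]]

tr B = 0 and det B = −9, so the characteristic polynomial is λ² − (0)λ + (−9) with roots −3 and 3.
Eigenvectors give P = [[2, 1], [3, 1]] with P⁻¹ = [[−1, 1], [3, −2]], and B = P·diag(−3, 3)·P⁻¹.
Then B³ = P·diag(−27, 27)·P⁻¹ = [[−54, 27], [−81, 27]] · [[−1, 1], [3, −2]] = [[135, −108], [162, −135]].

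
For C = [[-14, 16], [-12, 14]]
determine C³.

[[-56, 64], [-48, 56]]

tr C = 0 and det C = -4, so the characteristic polynomial is λ² − (0)λ + (-4) with roots -2 and 2.
Eigenvectors give P = [[4, 1], [3, 1]] with P⁻¹ = [[1, -1], [-3, 4]], and C = P·diag(-2, 2)·P⁻¹.
Then C³ = P·diag(-8, 8)·P⁻¹ = [[-32, 8], [-24, 8]] · [[1, -1], [-3, 4]] = [[-56, 64], [-48, 56]].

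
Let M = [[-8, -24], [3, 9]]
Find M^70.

M² = M (a projection; rank 1, trace 1), so M^70 = M.

[[-8, -24], [3, 9]]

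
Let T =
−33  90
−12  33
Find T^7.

[[−24057, 65610], [−8748, 24057]]

tr T = 0 and det T = −9, so the characteristic polynomial is λ² − (0)λ + (−9) with roots 3 and −3.
Eigenvectors give P = [[−5, −3], [−2, −1]] with P⁻¹ = [[1, −3], [−2, 5]], and T = P·diag(3, −3)·P⁻¹.
Then T^7 = P·diag(2187, −2187)·P⁻¹ = [[−10935, 6561], [−4374, 2187]] · [[1, −3], [−2, 5]] = [[−24057, 65610], [−8748, 24057]].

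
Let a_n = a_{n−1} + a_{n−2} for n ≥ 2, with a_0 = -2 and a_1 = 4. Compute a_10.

With companion matrix C = [[1, 1], [1, 0]], [a_n, a_{n−1}]ᵀ = C·[a_{n−1}, a_{n−2}]ᵀ, so [a_10, a_9]ᵀ = C^9·[a_1, a_0]ᵀ.
C^9 = [[55, 34], [34, 21]], giving [a_10, a_9]ᵀ = [[152], [94]].

152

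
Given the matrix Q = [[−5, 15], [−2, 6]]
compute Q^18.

Q² = Q (a projection; rank 1, trace 1), so Q^18 = Q.

[[−5, 15], [−2, 6]]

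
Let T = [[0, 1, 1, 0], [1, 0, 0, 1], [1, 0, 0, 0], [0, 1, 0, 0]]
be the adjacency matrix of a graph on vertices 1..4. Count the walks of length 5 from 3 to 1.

The number of length-5 walks from vertex 3 to vertex 1 is entry (3,1) of T⁵, where T is the adjacency matrix.
T² = [[2, 0, 0, 1], [0, 2, 1, 0], [0, 1, 1, 0], [1, 0, 0, 1]]
T³ = [[0, 3, 2, 0], [3, 0, 0, 2], [2, 0, 0, 1], [0, 2, 1, 0]]
T⁴ = [[5, 0, 0, 3], [0, 5, 3, 0], [0, 3, 2, 0], [3, 0, 0, 2]]
T⁵ = [[0, 8, 5, 0], [8, 0, 0, 5], [5, 0, 0, 3], [0, 5, 3, 0]]

5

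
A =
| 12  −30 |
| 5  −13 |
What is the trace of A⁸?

tr A = −1 and det A = −6, so the characteristic polynomial is λ² − (−1)λ + (−6) with roots 2 and −3.
Eigenvectors give P = [[3, 2], [1, 1]] with P⁻¹ = [[1, −2], [−1, 3]], and A = P·diag(2, −3)·P⁻¹.
Then A⁸ = P·diag(256, 6561)·P⁻¹ = [[768, 13122], [256, 6561]] · [[1, −2], [−1, 3]] = [[−12354, 37830], [−6305, 19171]].

6817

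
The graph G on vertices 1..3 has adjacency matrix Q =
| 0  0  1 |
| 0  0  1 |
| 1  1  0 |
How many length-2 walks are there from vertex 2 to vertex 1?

1

The number of length-2 walks from vertex 2 to vertex 1 is entry (2,1) of Q², where Q is the adjacency matrix.
Q² = [[1, 1, 0], [1, 1, 0], [0, 0, 2]]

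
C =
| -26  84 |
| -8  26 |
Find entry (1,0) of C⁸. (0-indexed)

0

tr C = 0 and det C = -4, so the characteristic polynomial is λ² − (0)λ + (-4) with roots 2 and -2.
Eigenvectors give P = [[3, 7], [1, 2]] with P⁻¹ = [[-2, 7], [1, -3]], and C = P·diag(2, -2)·P⁻¹.
Then C⁸ = P·diag(256, 256)·P⁻¹ = [[768, 1792], [256, 512]] · [[-2, 7], [1, -3]] = [[256, 0], [0, 256]].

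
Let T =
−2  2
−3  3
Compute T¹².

[[−2, 2], [−3, 3]]

T² = T (a projection; rank 1, trace 1), so T¹² = T.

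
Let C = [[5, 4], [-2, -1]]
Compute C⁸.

tr C = 4 and det C = 3, so the characteristic polynomial is λ² − (4)λ + (3) with roots 1 and 3.
Eigenvectors give P = [[-1, 2], [1, -1]] with P⁻¹ = [[1, 2], [1, 1]], and C = P·diag(1, 3)·P⁻¹.
Then C⁸ = P·diag(1, 6561)·P⁻¹ = [[-1, 13122], [1, -6561]] · [[1, 2], [1, 1]] = [[13121, 13120], [-6560, -6559]].

[[13121, 13120], [-6560, -6559]]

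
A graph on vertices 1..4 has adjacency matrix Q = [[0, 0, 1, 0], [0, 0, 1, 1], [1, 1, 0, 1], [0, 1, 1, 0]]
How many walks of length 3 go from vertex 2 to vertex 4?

The number of length-3 walks from vertex 2 to vertex 4 is entry (2,4) of Q³, where Q is the adjacency matrix.
Q² = [[1, 1, 0, 1], [1, 2, 1, 1], [0, 1, 3, 1], [1, 1, 1, 2]]
Q³ = [[0, 1, 3, 1], [1, 2, 4, 3], [3, 4, 2, 4], [1, 3, 4, 2]]

3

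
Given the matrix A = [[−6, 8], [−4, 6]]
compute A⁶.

tr A = 0 and det A = −4, so the characteristic polynomial is λ² − (0)λ + (−4) with roots −2 and 2.
Eigenvectors give P = [[2, −1], [1, −1]] with P⁻¹ = [[1, −1], [1, −2]], and A = P·diag(−2, 2)·P⁻¹.
Then A⁶ = P·diag(64, 64)·P⁻¹ = [[128, −64], [64, −64]] · [[1, −1], [1, −2]] = [[64, 0], [0, 64]].

[[64, 0], [0, 64]]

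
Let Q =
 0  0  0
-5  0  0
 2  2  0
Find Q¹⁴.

Q is strictly triangular, hence nilpotent: Q³ = 0, so Q¹⁴ = 0.

[[0, 0, 0], [0, 0, 0], [0, 0, 0]]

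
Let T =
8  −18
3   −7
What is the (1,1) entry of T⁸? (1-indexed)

766

tr T = 1 and det T = −2, so the characteristic polynomial is λ² − (1)λ + (−2) with roots −1 and 2.
Eigenvectors give P = [[2, 3], [1, 1]] with P⁻¹ = [[−1, 3], [1, −2]], and T = P·diag(−1, 2)·P⁻¹.
Then T⁸ = P·diag(1, 256)·P⁻¹ = [[2, 768], [1, 256]] · [[−1, 3], [1, −2]] = [[766, −1530], [255, −509]].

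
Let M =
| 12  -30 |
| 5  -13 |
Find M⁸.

tr M = -1 and det M = -6, so the characteristic polynomial is λ² − (-1)λ + (-6) with roots 2 and -3.
Eigenvectors give P = [[3, 2], [1, 1]] with P⁻¹ = [[1, -2], [-1, 3]], and M = P·diag(2, -3)·P⁻¹.
Then M⁸ = P·diag(256, 6561)·P⁻¹ = [[768, 13122], [256, 6561]] · [[1, -2], [-1, 3]] = [[-12354, 37830], [-6305, 19171]].

[[-12354, 37830], [-6305, 19171]]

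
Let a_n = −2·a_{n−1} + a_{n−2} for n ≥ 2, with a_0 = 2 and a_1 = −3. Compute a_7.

−647

With companion matrix B = [[−2, 1], [1, 0]], [a_n, a_{n−1}]ᵀ = B·[a_{n−1}, a_{n−2}]ᵀ, so [a_7, a_6]ᵀ = B⁶·[a_1, a_0]ᵀ.
B⁶ = [[169, −70], [−70, 29]], giving [a_7, a_6]ᵀ = [[−647], [268]].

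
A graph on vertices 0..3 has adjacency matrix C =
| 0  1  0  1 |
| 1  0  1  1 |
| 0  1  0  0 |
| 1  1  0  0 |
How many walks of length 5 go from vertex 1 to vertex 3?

The number of length-5 walks from vertex 1 to vertex 3 is entry (1,3) of C⁵, where C is the adjacency matrix.
C² = [[2, 1, 1, 1], [1, 3, 0, 1], [1, 0, 1, 1], [1, 1, 1, 2]]
C³ = [[2, 4, 1, 3], [4, 2, 3, 4], [1, 3, 0, 1], [3, 4, 1, 2]]
C⁴ = [[7, 6, 4, 6], [6, 11, 2, 6], [4, 2, 3, 4], [6, 6, 4, 7]]
C⁵ = [[12, 17, 6, 13], [17, 14, 11, 17], [6, 11, 2, 6], [13, 17, 6, 12]]

17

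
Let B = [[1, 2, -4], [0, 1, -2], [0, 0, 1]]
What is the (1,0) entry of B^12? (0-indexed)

B = I + N where N = [[0, 2, -4], [0, 0, -2], [0, 0, 0]] is strictly upper-triangular, so N^3 = 0.
(I + N)^12 = I + 12·N + 66·N^2 = [[1, 24, -312], [0, 1, -24], [0, 0, 1]].

0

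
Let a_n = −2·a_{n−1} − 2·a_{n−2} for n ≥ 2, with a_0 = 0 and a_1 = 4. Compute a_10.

With companion matrix B = [[−2, −2], [1, 0]], [a_n, a_{n−1}]ᵀ = B·[a_{n−1}, a_{n−2}]ᵀ, so [a_10, a_9]ᵀ = B⁹·[a_1, a_0]ᵀ.
B⁹ = [[−32, −32], [16, 0]], giving [a_10, a_9]ᵀ = [[−128], [64]].

−128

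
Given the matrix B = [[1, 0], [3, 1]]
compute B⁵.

[[1, 0], [15, 1]]

B = I + N where N = [[0, 0], [3, 0]] is strictly lower-triangular, so N² = 0.
(I + N)⁵ = I + 5·N = [[1, 0], [15, 1]].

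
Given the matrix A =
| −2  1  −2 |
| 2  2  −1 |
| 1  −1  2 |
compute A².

[[4, 2, −1], [−1, 7, −8], [−2, −3, 3]]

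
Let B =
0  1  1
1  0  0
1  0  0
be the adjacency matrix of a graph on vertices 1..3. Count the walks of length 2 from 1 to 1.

2

The number of length-2 walks from vertex 1 to vertex 1 is entry (1,1) of B^2, where B is the adjacency matrix.
B^2 = [[2, 0, 0], [0, 1, 1], [0, 1, 1]]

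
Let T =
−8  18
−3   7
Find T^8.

[[766, −1530], [255, −509]]

tr T = −1 and det T = −2, so the characteristic polynomial is λ² − (−1)λ + (−2) with roots −2 and 1.
Eigenvectors give P = [[3, 2], [1, 1]] with P⁻¹ = [[1, −2], [−1, 3]], and T = P·diag(−2, 1)·P⁻¹.
Then T^8 = P·diag(256, 1)·P⁻¹ = [[768, 2], [256, 1]] · [[1, −2], [−1, 3]] = [[766, −1530], [255, −509]].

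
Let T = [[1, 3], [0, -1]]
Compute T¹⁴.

T² = I (check: tr T = 0 and det T = -1), so T¹⁴ = I since 14 is even.

[[1, 0], [0, 1]]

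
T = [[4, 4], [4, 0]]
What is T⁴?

[[1280, 768], [768, 512]]

T² = [[32, 16], [16, 16]]
T³ = [[192, 128], [128, 64]]
T⁴ = [[1280, 768], [768, 512]]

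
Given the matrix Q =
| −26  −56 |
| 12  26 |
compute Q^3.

[[−104, −224], [48, 104]]

tr Q = 0 and det Q = −4, so the characteristic polynomial is λ² − (0)λ + (−4) with roots 2 and −2.
Eigenvectors give P = [[−2, 7], [1, −3]] with P⁻¹ = [[3, 7], [1, 2]], and Q = P·diag(2, −2)·P⁻¹.
Then Q^3 = P·diag(8, −8)·P⁻¹ = [[−16, −56], [8, 24]] · [[3, 7], [1, 2]] = [[−104, −224], [48, 104]].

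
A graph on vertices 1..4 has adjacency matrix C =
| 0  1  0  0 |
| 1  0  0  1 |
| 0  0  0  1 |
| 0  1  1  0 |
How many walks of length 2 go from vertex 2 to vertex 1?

The number of length-2 walks from vertex 2 to vertex 1 is entry (2,1) of C², where C is the adjacency matrix.
C² = [[1, 0, 0, 1], [0, 2, 1, 0], [0, 1, 1, 0], [1, 0, 0, 2]]

0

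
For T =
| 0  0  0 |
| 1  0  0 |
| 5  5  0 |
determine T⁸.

T is strictly triangular, hence nilpotent: T³ = 0, so T⁸ = 0.

[[0, 0, 0], [0, 0, 0], [0, 0, 0]]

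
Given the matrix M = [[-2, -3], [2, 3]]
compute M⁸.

M² = M (a projection; rank 1, trace 1), so M⁸ = M.

[[-2, -3], [2, 3]]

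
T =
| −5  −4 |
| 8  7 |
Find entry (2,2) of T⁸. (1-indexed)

13121

tr T = 2 and det T = −3, so the characteristic polynomial is λ² − (2)λ + (−3) with roots −1 and 3.
Eigenvectors give P = [[1, 1], [−1, −2]] with P⁻¹ = [[2, 1], [−1, −1]], and T = P·diag(−1, 3)·P⁻¹.
Then T⁸ = P·diag(1, 6561)·P⁻¹ = [[1, 6561], [−1, −13122]] · [[2, 1], [−1, −1]] = [[−6559, −6560], [13120, 13121]].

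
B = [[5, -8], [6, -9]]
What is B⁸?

tr B = -4 and det B = 3, so the characteristic polynomial is λ² − (-4)λ + (3) with roots -1 and -3.
Eigenvectors give P = [[4, 1], [3, 1]] with P⁻¹ = [[1, -1], [-3, 4]], and B = P·diag(-1, -3)·P⁻¹.
Then B⁸ = P·diag(1, 6561)·P⁻¹ = [[4, 6561], [3, 6561]] · [[1, -1], [-3, 4]] = [[-19679, 26240], [-19680, 26241]].

[[-19679, 26240], [-19680, 26241]]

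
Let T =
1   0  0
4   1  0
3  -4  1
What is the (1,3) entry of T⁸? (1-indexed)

T = I + N where N = [[0, 0, 0], [4, 0, 0], [3, -4, 0]] is strictly lower-triangular, so N³ = 0.
(I + N)⁸ = I + 8·N + 28·N² = [[1, 0, 0], [32, 1, 0], [-424, -32, 1]].

0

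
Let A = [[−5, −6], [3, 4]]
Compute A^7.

[[−257, −258], [129, 130]]

tr A = −1 and det A = −2, so the characteristic polynomial is λ² − (−1)λ + (−2) with roots −2 and 1.
Eigenvectors give P = [[−2, −1], [1, 1]] with P⁻¹ = [[−1, −1], [1, 2]], and A = P·diag(−2, 1)·P⁻¹.
Then A^7 = P·diag(−128, 1)·P⁻¹ = [[256, −1], [−128, 1]] · [[−1, −1], [1, 2]] = [[−257, −258], [129, 130]].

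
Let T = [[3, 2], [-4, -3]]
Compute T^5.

T² = I (check: tr T = 0 and det T = -1), so T^5 = T since 5 is odd.

[[3, 2], [-4, -3]]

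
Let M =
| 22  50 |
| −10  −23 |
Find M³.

tr M = −1 and det M = −6, so the characteristic polynomial is λ² − (−1)λ + (−6) with roots 2 and −3.
Eigenvectors give P = [[5, −2], [−2, 1]] with P⁻¹ = [[1, 2], [2, 5]], and M = P·diag(2, −3)·P⁻¹.
Then M³ = P·diag(8, −27)·P⁻¹ = [[40, 54], [−16, −27]] · [[1, 2], [2, 5]] = [[148, 350], [−70, −167]].

[[148, 350], [−70, −167]]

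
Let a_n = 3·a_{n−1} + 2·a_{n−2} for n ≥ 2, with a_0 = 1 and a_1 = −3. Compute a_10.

With companion matrix A = [[3, 2], [1, 0]], [a_n, a_{n−1}]ᵀ = A·[a_{n−1}, a_{n−2}]ᵀ, so [a_10, a_9]ᵀ = A⁹·[a_1, a_0]ᵀ.
A⁹ = [[79647, 44726], [22363, 12558]], giving [a_10, a_9]ᵀ = [[−194215], [−54531]].

−194215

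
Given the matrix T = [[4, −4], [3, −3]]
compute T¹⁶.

T² = T (a projection; rank 1, trace 1), so T¹⁶ = T.

[[4, −4], [3, −3]]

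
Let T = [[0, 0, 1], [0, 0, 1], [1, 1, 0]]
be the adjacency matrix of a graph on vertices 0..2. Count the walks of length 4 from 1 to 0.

2

The number of length-4 walks from vertex 1 to vertex 0 is entry (1,0) of T⁴, where T is the adjacency matrix.
T² = [[1, 1, 0], [1, 1, 0], [0, 0, 2]]
T³ = [[0, 0, 2], [0, 0, 2], [2, 2, 0]]
T⁴ = [[2, 2, 0], [2, 2, 0], [0, 0, 4]]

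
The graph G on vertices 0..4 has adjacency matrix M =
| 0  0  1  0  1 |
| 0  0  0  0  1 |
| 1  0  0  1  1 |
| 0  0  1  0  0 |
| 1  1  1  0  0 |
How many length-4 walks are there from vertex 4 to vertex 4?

12

The number of length-4 walks from vertex 4 to vertex 4 is entry (4,4) of M⁴, where M is the adjacency matrix.
M² = [[2, 1, 1, 1, 1], [1, 1, 1, 0, 0], [1, 1, 3, 0, 1], [1, 0, 0, 1, 1], [1, 0, 1, 1, 3]]
M³ = [[2, 1, 4, 1, 4], [1, 0, 1, 1, 3], [4, 1, 2, 3, 5], [1, 1, 3, 0, 1], [4, 3, 5, 1, 2]]
M⁴ = [[8, 4, 7, 4, 7], [4, 3, 5, 1, 2], [7, 5, 12, 2, 7], [4, 1, 2, 3, 5], [7, 2, 7, 5, 12]]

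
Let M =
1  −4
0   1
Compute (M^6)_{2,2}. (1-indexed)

1

M = I + N where N = [[0, −4], [0, 0]] is strictly upper-triangular, so N^2 = 0.
(I + N)^6 = I + 6·N = [[1, −24], [0, 1]].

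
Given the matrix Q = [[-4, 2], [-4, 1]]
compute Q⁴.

Q² = [[8, -6], [12, -7]]
Q³ = [[-8, 10], [-20, 17]]
Q⁴ = [[-8, -6], [12, -23]]

[[-8, -6], [12, -23]]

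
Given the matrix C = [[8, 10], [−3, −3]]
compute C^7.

[[12482, 20590], [−6177, −10167]]

tr C = 5 and det C = 6, so the characteristic polynomial is λ² − (5)λ + (6) with roots 2 and 3.
Eigenvectors give P = [[−5, 2], [3, −1]] with P⁻¹ = [[1, 2], [3, 5]], and C = P·diag(2, 3)·P⁻¹.
Then C^7 = P·diag(128, 2187)·P⁻¹ = [[−640, 4374], [384, −2187]] · [[1, 2], [3, 5]] = [[12482, 20590], [−6177, −10167]].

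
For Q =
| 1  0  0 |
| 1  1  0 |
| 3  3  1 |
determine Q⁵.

[[1, 0, 0], [5, 1, 0], [45, 15, 1]]

Q = I + N where N = [[0, 0, 0], [1, 0, 0], [3, 3, 0]] is strictly lower-triangular, so N³ = 0.
(I + N)⁵ = I + 5·N + 10·N² = [[1, 0, 0], [5, 1, 0], [45, 15, 1]].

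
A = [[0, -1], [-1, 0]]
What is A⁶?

[[1, 0], [0, 1]]

A² = I (check: tr A = 0 and det A = -1), so A⁶ = I since 6 is even.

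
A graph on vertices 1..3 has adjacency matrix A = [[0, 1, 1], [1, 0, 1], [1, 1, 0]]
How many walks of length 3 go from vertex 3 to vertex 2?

3

The number of length-3 walks from vertex 3 to vertex 2 is entry (3,2) of A³, where A is the adjacency matrix.
A² = [[2, 1, 1], [1, 2, 1], [1, 1, 2]]
A³ = [[2, 3, 3], [3, 2, 3], [3, 3, 2]]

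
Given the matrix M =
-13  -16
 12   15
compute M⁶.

tr M = 2 and det M = -3, so the characteristic polynomial is λ² − (2)λ + (-3) with roots 3 and -1.
Eigenvectors give P = [[-1, -4], [1, 3]] with P⁻¹ = [[3, 4], [-1, -1]], and M = P·diag(3, -1)·P⁻¹.
Then M⁶ = P·diag(729, 1)·P⁻¹ = [[-729, -4], [729, 3]] · [[3, 4], [-1, -1]] = [[-2183, -2912], [2184, 2913]].

[[-2183, -2912], [2184, 2913]]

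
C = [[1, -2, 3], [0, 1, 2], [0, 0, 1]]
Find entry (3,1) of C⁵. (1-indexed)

C = I + N where N = [[0, -2, 3], [0, 0, 2], [0, 0, 0]] is strictly upper-triangular, so N³ = 0.
(I + N)⁵ = I + 5·N + 10·N² = [[1, -10, -25], [0, 1, 10], [0, 0, 1]].

0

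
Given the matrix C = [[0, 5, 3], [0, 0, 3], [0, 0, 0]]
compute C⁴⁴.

[[0, 0, 0], [0, 0, 0], [0, 0, 0]]

C is strictly triangular, hence nilpotent: C³ = 0, so C⁴⁴ = 0.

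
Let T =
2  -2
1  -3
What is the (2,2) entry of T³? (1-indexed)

T² = [[2, 2], [-1, 7]]
T³ = [[6, -10], [5, -19]]

-19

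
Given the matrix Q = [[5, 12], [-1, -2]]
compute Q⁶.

[[253, 756], [-63, -188]]

tr Q = 3 and det Q = 2, so the characteristic polynomial is λ² − (3)λ + (2) with roots 2 and 1.
Eigenvectors give P = [[4, 3], [-1, -1]] with P⁻¹ = [[1, 3], [-1, -4]], and Q = P·diag(2, 1)·P⁻¹.
Then Q⁶ = P·diag(64, 1)·P⁻¹ = [[256, 3], [-64, -1]] · [[1, 3], [-1, -4]] = [[253, 756], [-63, -188]].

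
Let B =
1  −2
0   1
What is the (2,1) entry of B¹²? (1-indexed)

B = I + N where N = [[0, −2], [0, 0]] is strictly upper-triangular, so N² = 0.
(I + N)¹² = I + 12·N = [[1, −24], [0, 1]].

0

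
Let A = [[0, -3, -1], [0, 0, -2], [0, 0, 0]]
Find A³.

[[0, 0, 0], [0, 0, 0], [0, 0, 0]]

A is strictly triangular, hence nilpotent: A³ = 0, so A³ = 0.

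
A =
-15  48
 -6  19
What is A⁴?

tr A = 4 and det A = 3, so the characteristic polynomial is λ² − (4)λ + (3) with roots 3 and 1.
Eigenvectors give P = [[-8, -3], [-3, -1]] with P⁻¹ = [[1, -3], [-3, 8]], and A = P·diag(3, 1)·P⁻¹.
Then A⁴ = P·diag(81, 1)·P⁻¹ = [[-648, -3], [-243, -1]] · [[1, -3], [-3, 8]] = [[-639, 1920], [-240, 721]].

[[-639, 1920], [-240, 721]]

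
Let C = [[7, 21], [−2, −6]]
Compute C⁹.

[[7, 21], [−2, −6]]

C² = C (a projection; rank 1, trace 1), so C⁹ = C.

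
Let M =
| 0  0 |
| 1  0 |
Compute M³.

[[0, 0], [0, 0]]

M is strictly triangular, hence nilpotent: M² = 0, so M³ = 0.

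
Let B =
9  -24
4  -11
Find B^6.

[[-1455, 4368], [-728, 2185]]

tr B = -2 and det B = -3, so the characteristic polynomial is λ² − (-2)λ + (-3) with roots -3 and 1.
Eigenvectors give P = [[-2, 3], [-1, 1]] with P⁻¹ = [[1, -3], [1, -2]], and B = P·diag(-3, 1)·P⁻¹.
Then B^6 = P·diag(729, 1)·P⁻¹ = [[-1458, 3], [-729, 1]] · [[1, -3], [1, -2]] = [[-1455, 4368], [-728, 2185]].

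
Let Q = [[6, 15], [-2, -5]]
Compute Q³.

[[6, 15], [-2, -5]]

Q² = Q (a projection; rank 1, trace 1), so Q³ = Q.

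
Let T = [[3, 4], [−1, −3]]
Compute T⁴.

[[25, 0], [0, 25]]

T² = [[5, 0], [0, 5]]
T³ = [[15, 20], [−5, −15]]
T⁴ = [[25, 0], [0, 25]]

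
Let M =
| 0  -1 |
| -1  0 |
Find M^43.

[[0, -1], [-1, 0]]

M² = I (check: tr M = 0 and det M = -1), so M^43 = M since 43 is odd.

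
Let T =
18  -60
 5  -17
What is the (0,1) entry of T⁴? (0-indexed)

-780

tr T = 1 and det T = -6, so the characteristic polynomial is λ² − (1)λ + (-6) with roots 3 and -2.
Eigenvectors give P = [[4, 3], [1, 1]] with P⁻¹ = [[1, -3], [-1, 4]], and T = P·diag(3, -2)·P⁻¹.
Then T⁴ = P·diag(81, 16)·P⁻¹ = [[324, 48], [81, 16]] · [[1, -3], [-1, 4]] = [[276, -780], [65, -179]].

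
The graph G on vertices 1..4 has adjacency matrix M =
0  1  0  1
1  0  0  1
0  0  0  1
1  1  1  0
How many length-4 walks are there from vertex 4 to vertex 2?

6

The number of length-4 walks from vertex 4 to vertex 2 is entry (4,2) of M⁴, where M is the adjacency matrix.
M² = [[2, 1, 1, 1], [1, 2, 1, 1], [1, 1, 1, 0], [1, 1, 0, 3]]
M³ = [[2, 3, 1, 4], [3, 2, 1, 4], [1, 1, 0, 3], [4, 4, 3, 2]]
M⁴ = [[7, 6, 4, 6], [6, 7, 4, 6], [4, 4, 3, 2], [6, 6, 2, 11]]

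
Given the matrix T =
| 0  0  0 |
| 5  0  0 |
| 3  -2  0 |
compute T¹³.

[[0, 0, 0], [0, 0, 0], [0, 0, 0]]

T is strictly triangular, hence nilpotent: T³ = 0, so T¹³ = 0.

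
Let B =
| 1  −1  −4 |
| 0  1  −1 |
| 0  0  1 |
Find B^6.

[[1, −6, −9], [0, 1, −6], [0, 0, 1]]

B = I + N where N = [[0, −1, −4], [0, 0, −1], [0, 0, 0]] is strictly upper-triangular, so N^3 = 0.
(I + N)^6 = I + 6·N + 15·N^2 = [[1, −6, −9], [0, 1, −6], [0, 0, 1]].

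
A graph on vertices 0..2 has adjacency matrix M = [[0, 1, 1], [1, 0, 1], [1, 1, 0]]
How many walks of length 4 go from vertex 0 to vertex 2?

5

The number of length-4 walks from vertex 0 to vertex 2 is entry (0,2) of M^4, where M is the adjacency matrix.
M^2 = [[2, 1, 1], [1, 2, 1], [1, 1, 2]]
M^3 = [[2, 3, 3], [3, 2, 3], [3, 3, 2]]
M^4 = [[6, 5, 5], [5, 6, 5], [5, 5, 6]]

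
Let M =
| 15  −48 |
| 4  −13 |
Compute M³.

[[111, −336], [28, −85]]

tr M = 2 and det M = −3, so the characteristic polynomial is λ² − (2)λ + (−3) with roots 3 and −1.
Eigenvectors give P = [[−4, −3], [−1, −1]] with P⁻¹ = [[−1, 3], [1, −4]], and M = P·diag(3, −1)·P⁻¹.
Then M³ = P·diag(27, −1)·P⁻¹ = [[−108, 3], [−27, 1]] · [[−1, 3], [1, −4]] = [[111, −336], [28, −85]].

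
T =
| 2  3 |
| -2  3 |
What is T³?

[[-34, 39], [-26, -21]]

T² = [[-2, 15], [-10, 3]]
T³ = [[-34, 39], [-26, -21]]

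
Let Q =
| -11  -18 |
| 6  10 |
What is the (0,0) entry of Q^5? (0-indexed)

-131

tr Q = -1 and det Q = -2, so the characteristic polynomial is λ² − (-1)λ + (-2) with roots 1 and -2.
Eigenvectors give P = [[-3, -2], [2, 1]] with P⁻¹ = [[1, 2], [-2, -3]], and Q = P·diag(1, -2)·P⁻¹.
Then Q^5 = P·diag(1, -32)·P⁻¹ = [[-3, 64], [2, -32]] · [[1, 2], [-2, -3]] = [[-131, -198], [66, 100]].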